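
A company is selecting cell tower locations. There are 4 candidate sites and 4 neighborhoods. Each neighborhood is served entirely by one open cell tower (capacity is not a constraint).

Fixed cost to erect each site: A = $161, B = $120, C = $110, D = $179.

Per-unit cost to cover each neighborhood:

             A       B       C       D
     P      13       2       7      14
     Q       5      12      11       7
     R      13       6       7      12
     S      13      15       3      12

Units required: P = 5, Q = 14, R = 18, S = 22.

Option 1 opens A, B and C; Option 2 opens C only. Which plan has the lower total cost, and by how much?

Option 2 is cheaper by 154.

Option 1: {A, B, C}: P→B 2·5=10, Q→A 5·14=70, R→B 6·18=108, S→C 3·22=66. Service 254; fixed 391; total 645.
Option 2: {C}: P→C 7·5=35, Q→C 11·14=154, R→C 7·18=126, S→C 3·22=66. Service 381; fixed 110; total 491.
Difference: |645 − 491| = 154.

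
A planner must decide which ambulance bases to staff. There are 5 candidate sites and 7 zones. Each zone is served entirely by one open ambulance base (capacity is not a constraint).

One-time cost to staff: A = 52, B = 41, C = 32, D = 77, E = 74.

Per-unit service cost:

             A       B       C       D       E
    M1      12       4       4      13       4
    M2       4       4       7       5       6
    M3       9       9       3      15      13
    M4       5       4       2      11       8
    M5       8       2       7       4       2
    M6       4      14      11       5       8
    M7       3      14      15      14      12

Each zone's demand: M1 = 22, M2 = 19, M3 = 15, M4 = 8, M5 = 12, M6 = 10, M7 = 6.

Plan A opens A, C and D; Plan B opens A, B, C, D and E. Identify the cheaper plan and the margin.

Plan A: {A, C, D}: M1→C 4·22=88, M2→A 4·19=76, M3→C 3·15=45, M4→C 2·8=16, M5→D 4·12=48, M6→A 4·10=40, M7→A 3·6=18. Service 331; fixed 161; total 492.
Plan B: {A, B, C, D, E}: M1→B 4·22=88, M2→A 4·19=76, M3→C 3·15=45, M4→C 2·8=16, M5→B 2·12=24, M6→A 4·10=40, M7→A 3·6=18. Service 307; fixed 276; total 583.
Difference: |492 − 583| = 91.

Plan A is cheaper by 91.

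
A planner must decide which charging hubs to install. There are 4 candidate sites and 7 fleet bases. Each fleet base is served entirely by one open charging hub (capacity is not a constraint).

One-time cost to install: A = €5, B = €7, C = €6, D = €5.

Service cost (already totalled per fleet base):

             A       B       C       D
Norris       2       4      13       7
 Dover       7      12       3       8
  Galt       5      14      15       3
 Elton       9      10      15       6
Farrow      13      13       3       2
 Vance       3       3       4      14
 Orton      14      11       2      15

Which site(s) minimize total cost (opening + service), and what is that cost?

Open A, C and D; minimum total cost 37.

For any fixed open set, each fleet base goes to its cheapest open site; total = fixed + service.
{A, C, D}: Norris→A 2, Dover→C 3, Galt→D 3, Elton→D 6, Farrow→D 2, Vance→A 3, Orton→C 2. Service 21; fixed 16; total 37.
{A, C}: service 27 + fixed 11 = 38
{C, D}: service 27 + fixed 11 = 38
{A, B, C, D}: service 21 + fixed 23 = 44
(All 15 nonempty subsets were checked; A, C and D is lowest.)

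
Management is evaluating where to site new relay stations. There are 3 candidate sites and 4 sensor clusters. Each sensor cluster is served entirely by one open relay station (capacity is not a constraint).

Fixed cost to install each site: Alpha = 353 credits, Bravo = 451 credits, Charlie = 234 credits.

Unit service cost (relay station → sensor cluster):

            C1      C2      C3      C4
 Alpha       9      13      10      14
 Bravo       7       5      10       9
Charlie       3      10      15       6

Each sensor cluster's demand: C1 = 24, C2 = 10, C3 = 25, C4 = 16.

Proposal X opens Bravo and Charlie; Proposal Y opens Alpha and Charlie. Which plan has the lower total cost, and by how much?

Proposal Y is cheaper by 48.

Proposal X: {Bravo, Charlie}: C1→Charlie 3·24=72, C2→Bravo 5·10=50, C3→Bravo 10·25=250, C4→Charlie 6·16=96. Service 468; fixed 685; total 1153.
Proposal Y: {Alpha, Charlie}: C1→Charlie 3·24=72, C2→Charlie 10·10=100, C3→Alpha 10·25=250, C4→Charlie 6·16=96. Service 518; fixed 587; total 1105.
Difference: |1153 − 1105| = 48.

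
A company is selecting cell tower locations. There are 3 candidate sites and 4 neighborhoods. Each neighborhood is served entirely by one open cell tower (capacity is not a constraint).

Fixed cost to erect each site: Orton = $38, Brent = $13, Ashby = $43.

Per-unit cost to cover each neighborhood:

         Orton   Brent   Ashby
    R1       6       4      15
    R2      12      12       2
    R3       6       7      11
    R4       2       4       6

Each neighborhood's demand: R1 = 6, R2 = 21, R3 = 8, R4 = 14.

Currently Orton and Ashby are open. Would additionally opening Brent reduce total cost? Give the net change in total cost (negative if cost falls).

Current service cost with {Orton, Ashby}: 154.
Adding Brent: each neighborhood re-picks its cheapest; new service cost 142, saving 12.
Extra fixed cost: 13. Net change = 13 − 12 = 1.
(Totals: 235 → 236.)

No — net change +1 (cost rises by 1).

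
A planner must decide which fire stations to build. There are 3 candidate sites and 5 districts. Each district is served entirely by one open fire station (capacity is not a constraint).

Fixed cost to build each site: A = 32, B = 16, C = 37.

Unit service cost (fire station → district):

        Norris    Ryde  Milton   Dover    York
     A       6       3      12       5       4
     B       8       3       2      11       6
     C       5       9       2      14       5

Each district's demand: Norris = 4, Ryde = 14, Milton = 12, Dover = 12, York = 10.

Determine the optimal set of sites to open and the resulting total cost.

For any fixed open set, each district goes to its cheapest open site; total = fixed + service.
{A, B}: Norris→A 6·4=24, Ryde→A 3·14=42, Milton→B 2·12=24, Dover→A 5·12=60, York→A 4·10=40. Service 190; fixed 48; total 238.
{A, C}: service 186 + fixed 69 = 255
{A, B, C}: service 186 + fixed 85 = 271
{B}: Norris→B 8·4=32, Ryde→B 3·14=42, Milton→B 2·12=24, Dover→B 11·12=132, York→B 6·10=60. Service 290; fixed 16; total 306.
No other subset beats 238.

Open A and B; minimum total cost 238.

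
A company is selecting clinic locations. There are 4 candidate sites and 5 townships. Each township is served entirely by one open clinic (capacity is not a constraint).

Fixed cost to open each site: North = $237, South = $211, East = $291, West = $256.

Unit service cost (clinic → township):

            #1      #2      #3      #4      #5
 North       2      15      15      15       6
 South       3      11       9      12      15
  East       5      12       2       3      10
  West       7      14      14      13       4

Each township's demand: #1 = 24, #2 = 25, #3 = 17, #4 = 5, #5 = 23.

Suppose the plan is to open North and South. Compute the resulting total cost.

Total cost: 1122

Each township is assigned to its cheapest site among the open ones.
{North, South}: #1→North 2·24=48, #2→South 11·25=275, #3→South 9·17=153, #4→South 12·5=60, #5→North 6·23=138. Service 674; fixed 448; total 1122.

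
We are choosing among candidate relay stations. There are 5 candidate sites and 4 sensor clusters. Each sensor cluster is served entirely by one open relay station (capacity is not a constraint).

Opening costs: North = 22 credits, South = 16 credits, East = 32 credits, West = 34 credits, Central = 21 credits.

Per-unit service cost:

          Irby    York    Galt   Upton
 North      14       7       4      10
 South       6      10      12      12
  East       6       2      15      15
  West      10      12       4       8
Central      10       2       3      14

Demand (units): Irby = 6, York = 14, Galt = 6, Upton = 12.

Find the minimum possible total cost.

For any fixed open set, each sensor cluster goes to its cheapest open site; total = fixed + service.
{South, West, Central}: Irby→South 6·6=36, York→Central 2·14=28, Galt→Central 3·6=18, Upton→West 8·12=96. Service 178; fixed 71; total 249.
{East, West}: Irby→East 6·6=36, York→East 2·14=28, Galt→West 4·6=24, Upton→West 8·12=96. Service 184; fixed 66; total 250.
{West, Central}: service 202 + fixed 55 = 257
{North, South, East, West, Central}: service 178 + fixed 125 = 303
No other subset beats 249.

Minimum total cost: 249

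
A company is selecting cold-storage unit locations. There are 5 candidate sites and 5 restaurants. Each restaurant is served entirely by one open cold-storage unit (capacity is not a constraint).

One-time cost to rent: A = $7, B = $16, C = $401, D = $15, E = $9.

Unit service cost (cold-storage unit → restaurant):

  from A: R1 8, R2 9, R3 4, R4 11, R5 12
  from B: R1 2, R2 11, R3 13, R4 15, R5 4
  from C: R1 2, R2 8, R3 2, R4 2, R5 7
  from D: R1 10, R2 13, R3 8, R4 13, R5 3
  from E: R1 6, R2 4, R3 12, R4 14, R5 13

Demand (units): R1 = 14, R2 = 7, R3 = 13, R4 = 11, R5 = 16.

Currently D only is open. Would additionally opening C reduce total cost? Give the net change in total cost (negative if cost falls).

No — net change +55 (cost rises by 55).

Current service cost with {D}: 526.
Adding C: each restaurant re-picks its cheapest; new service cost 180, saving 346.
Extra fixed cost: 401. Net change = 401 − 346 = 55.
(Totals: 541 → 596.)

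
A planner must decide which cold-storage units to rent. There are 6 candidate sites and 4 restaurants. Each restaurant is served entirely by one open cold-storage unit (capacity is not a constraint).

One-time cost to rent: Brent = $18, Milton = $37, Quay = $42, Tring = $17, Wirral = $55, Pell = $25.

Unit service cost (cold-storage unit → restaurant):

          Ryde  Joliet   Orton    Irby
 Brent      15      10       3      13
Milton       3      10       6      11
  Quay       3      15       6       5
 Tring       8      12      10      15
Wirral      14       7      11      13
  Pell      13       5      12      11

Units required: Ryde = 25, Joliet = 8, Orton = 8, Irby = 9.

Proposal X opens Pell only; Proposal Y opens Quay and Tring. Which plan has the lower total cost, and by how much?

Proposal X: {Pell}: Ryde→Pell 13·25=325, Joliet→Pell 5·8=40, Orton→Pell 12·8=96, Irby→Pell 11·9=99. Service 560; fixed 25; total 585.
Proposal Y: {Quay, Tring}: Ryde→Quay 3·25=75, Joliet→Tring 12·8=96, Orton→Quay 6·8=48, Irby→Quay 5·9=45. Service 264; fixed 59; total 323.
Difference: |585 − 323| = 262.

Proposal Y is cheaper by 262.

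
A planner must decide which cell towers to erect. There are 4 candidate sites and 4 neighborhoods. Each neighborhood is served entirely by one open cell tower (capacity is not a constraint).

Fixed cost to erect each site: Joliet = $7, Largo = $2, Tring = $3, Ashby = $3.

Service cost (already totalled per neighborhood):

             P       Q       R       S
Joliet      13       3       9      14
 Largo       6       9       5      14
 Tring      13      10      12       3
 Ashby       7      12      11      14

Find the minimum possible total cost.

Minimum total cost: 28

For any fixed open set, each neighborhood goes to its cheapest open site; total = fixed + service.
{Largo, Tring}: P→Largo 6, Q→Largo 9, R→Largo 5, S→Tring 3. Service 23; fixed 5; total 28.
{Joliet, Largo, Tring}: service 17 + fixed 12 = 29
{Largo, Tring, Ashby}: service 23 + fixed 8 = 31
{Joliet, Largo, Tring, Ashby}: service 17 + fixed 15 = 32
No other subset beats 28.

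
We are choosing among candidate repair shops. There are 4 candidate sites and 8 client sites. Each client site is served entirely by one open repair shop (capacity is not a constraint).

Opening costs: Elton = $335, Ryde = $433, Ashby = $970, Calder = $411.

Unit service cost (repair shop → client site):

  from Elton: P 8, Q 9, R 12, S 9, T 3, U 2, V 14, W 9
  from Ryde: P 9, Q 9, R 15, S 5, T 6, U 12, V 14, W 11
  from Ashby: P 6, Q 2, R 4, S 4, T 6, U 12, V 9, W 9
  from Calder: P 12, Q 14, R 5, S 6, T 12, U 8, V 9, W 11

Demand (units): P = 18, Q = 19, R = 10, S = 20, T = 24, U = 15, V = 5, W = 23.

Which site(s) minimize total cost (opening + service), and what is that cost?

Open Elton only; minimum total cost 1329.

For any fixed open set, each client site goes to its cheapest open site; total = fixed + service.
{Elton}: P→Elton 8·18=144, Q→Elton 9·19=171, R→Elton 12·10=120, S→Elton 9·20=180, T→Elton 3·24=72, U→Elton 2·15=30, V→Elton 14·5=70, W→Elton 9·23=207. Service 994; fixed 335; total 1329.
{Elton, Calder}: service 839 + fixed 746 = 1585
{Ryde}: service 1230 + fixed 433 = 1663
{Elton, Ryde, Ashby, Calder}: P→Ashby 6·18=108, Q→Ashby 2·19=38, R→Ashby 4·10=40, S→Ashby 4·20=80, T→Elton 3·24=72, U→Elton 2·15=30, V→Ashby 9·5=45, W→Elton 9·23=207. Service 620; fixed 2149; total 2769.
No other subset beats 1329.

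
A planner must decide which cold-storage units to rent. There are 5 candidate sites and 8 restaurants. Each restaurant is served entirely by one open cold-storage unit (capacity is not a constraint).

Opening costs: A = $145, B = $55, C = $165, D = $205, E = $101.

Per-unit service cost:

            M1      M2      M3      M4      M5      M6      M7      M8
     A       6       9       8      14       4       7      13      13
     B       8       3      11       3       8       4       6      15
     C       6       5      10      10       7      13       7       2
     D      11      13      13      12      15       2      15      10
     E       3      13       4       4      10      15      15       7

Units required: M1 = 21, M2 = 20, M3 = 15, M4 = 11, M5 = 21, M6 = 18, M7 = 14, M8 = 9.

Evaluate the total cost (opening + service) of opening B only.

Each restaurant is assigned to its cheapest site among the open ones.
{B}: M1→B 8·21=168, M2→B 3·20=60, M3→B 11·15=165, M4→B 3·11=33, M5→B 8·21=168, M6→B 4·18=72, M7→B 6·14=84, M8→B 15·9=135. Service 885; fixed 55; total 940.

Total cost: 940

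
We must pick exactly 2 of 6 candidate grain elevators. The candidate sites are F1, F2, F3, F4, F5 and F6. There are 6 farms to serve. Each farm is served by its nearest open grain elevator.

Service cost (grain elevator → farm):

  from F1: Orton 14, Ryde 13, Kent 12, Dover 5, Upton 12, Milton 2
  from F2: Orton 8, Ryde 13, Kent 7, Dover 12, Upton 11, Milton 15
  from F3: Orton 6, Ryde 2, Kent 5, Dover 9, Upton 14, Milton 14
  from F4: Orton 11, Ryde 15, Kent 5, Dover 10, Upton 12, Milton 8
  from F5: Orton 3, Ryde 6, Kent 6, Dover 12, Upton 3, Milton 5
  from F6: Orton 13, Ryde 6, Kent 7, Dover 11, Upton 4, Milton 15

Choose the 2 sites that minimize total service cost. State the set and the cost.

With exactly 2 open, each farm uses its cheapest among the chosen.
{F1, F5}: Orton→F5 3, Ryde→F5 6, Kent→F5 6, Dover→F1 5, Upton→F5 3, Milton→F1 2. Service cost 25.
{F3, F5}: service cost 27
{F1, F3}: service cost 32
Among all 15 size-2 choices, {F1, F5} is lowest.

Choose F1 and F5; total service cost 25.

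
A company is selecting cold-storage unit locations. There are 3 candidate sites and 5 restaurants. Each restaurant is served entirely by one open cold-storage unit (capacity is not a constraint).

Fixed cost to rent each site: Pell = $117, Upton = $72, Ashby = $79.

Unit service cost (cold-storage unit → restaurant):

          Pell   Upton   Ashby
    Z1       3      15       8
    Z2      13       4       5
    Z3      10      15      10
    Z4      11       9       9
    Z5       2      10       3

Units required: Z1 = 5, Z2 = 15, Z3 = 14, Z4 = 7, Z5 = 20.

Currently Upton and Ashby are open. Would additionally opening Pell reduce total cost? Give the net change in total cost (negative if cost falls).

Current service cost with {Upton, Ashby}: 363.
Adding Pell: each restaurant re-picks its cheapest; new service cost 318, saving 45.
Extra fixed cost: 117. Net change = 117 − 45 = 72.
(Totals: 514 → 586.)

No — net change +72 (cost rises by 72).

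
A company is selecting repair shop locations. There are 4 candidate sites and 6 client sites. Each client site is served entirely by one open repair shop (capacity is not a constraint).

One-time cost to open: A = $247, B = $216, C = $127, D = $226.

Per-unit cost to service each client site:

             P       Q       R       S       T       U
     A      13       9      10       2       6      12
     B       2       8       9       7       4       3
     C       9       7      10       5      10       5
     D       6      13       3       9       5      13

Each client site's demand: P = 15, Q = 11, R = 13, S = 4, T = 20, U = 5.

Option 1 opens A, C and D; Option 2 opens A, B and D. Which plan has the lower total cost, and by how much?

Option 1 is cheaper by 10.

Option 1: {A, C, D}: P→D 6·15=90, Q→C 7·11=77, R→D 3·13=39, S→A 2·4=8, T→D 5·20=100, U→C 5·5=25. Service 339; fixed 600; total 939.
Option 2: {A, B, D}: P→B 2·15=30, Q→B 8·11=88, R→D 3·13=39, S→A 2·4=8, T→B 4·20=80, U→B 3·5=15. Service 260; fixed 689; total 949.
Difference: |939 − 949| = 10.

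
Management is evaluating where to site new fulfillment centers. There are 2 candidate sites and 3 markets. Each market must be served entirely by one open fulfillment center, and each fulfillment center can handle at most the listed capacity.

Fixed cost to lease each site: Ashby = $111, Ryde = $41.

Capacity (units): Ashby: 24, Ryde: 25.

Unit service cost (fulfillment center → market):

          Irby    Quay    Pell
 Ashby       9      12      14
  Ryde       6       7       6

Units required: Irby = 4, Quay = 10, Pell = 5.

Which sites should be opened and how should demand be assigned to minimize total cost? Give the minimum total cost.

Open {Ryde}: Irby→Ryde 6·4=24, Quay→Ryde 7·10=70, Pell→Ryde 6·5=30.
Loads: Ryde carries 19/25. Service 124; fixed 41; total 165.
Next best feasible plan costs 276.

Minimum total cost: 165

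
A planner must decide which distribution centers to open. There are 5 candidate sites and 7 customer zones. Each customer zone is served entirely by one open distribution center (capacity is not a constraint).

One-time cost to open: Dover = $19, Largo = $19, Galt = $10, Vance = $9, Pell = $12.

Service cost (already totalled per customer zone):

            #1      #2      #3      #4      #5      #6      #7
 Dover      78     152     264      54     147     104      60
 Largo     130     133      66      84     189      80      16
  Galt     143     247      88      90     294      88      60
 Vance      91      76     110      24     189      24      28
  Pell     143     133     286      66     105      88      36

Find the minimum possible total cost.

For any fixed open set, each customer zone goes to its cheapest open site; total = fixed + service.
{Largo, Vance, Pell}: #1→Vance 91, #2→Vance 76, #3→Largo 66, #4→Vance 24, #5→Pell 105, #6→Vance 24, #7→Largo 16. Service 402; fixed 40; total 442.
{Dover, Largo, Vance, Pell}: service 389 + fixed 59 = 448
{Largo, Galt, Vance, Pell}: #1→Vance 91, #2→Vance 76, #3→Largo 66, #4→Vance 24, #5→Pell 105, #6→Vance 24, #7→Largo 16. Service 402; fixed 50; total 452.
{Dover, Largo, Galt, Vance, Pell}: #1→Dover 78, #2→Vance 76, #3→Largo 66, #4→Vance 24, #5→Pell 105, #6→Vance 24, #7→Largo 16. Service 389; fixed 69; total 458.
No other subset beats 442.

Minimum total cost: 442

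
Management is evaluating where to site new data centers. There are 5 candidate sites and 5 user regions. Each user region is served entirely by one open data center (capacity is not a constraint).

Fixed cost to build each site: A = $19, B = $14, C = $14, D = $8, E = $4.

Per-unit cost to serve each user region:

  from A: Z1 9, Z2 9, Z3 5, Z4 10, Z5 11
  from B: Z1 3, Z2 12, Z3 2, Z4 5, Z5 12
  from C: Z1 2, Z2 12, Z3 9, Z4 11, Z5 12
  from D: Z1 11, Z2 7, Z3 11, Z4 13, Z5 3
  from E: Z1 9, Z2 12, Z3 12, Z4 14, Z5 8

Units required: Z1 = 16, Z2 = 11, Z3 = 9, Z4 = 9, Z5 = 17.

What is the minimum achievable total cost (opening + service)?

For any fixed open set, each user region goes to its cheapest open site; total = fixed + service.
{B, C, D}: Z1→C 2·16=32, Z2→D 7·11=77, Z3→B 2·9=18, Z4→B 5·9=45, Z5→D 3·17=51. Service 223; fixed 36; total 259.
{B, D}: Z1→B 3·16=48, Z2→D 7·11=77, Z3→B 2·9=18, Z4→B 5·9=45, Z5→D 3·17=51. Service 239; fixed 22; total 261.
{B, C, D, E}: Z1→C 2·16=32, Z2→D 7·11=77, Z3→B 2·9=18, Z4→B 5·9=45, Z5→D 3·17=51. Service 223; fixed 40; total 263.
{A, B, C, D, E}: service 223 + fixed 59 = 282
No other subset beats 259.

Minimum total cost: 259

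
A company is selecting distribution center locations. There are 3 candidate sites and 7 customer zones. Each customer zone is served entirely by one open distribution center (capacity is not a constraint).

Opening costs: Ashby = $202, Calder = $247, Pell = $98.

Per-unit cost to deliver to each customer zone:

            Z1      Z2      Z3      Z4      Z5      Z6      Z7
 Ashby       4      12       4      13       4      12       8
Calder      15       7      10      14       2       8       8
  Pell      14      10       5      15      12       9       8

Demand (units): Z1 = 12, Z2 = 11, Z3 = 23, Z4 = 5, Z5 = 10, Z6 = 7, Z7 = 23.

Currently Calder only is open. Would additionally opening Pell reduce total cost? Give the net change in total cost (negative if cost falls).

Current service cost with {Calder}: 817.
Adding Pell: each customer zone re-picks its cheapest; new service cost 690, saving 127.
Extra fixed cost: 98. Net change = 98 − 127 = -29.
(Totals: 1064 → 1035.)

Yes — net change −29 (cost falls by 29).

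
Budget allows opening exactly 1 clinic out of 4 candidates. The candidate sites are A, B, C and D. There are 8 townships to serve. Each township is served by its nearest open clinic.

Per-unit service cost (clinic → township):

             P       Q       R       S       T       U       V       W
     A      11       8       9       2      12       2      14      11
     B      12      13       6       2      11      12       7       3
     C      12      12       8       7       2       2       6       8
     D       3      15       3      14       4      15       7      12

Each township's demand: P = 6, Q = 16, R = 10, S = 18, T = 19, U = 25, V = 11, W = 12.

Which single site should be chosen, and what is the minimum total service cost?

Choose C only; total service cost 720.

With exactly 1 open, each township uses its cheapest among the chosen.
{C}: P→C 12·6=72, Q→C 12·16=192, R→C 8·10=80, S→C 7·18=126, T→C 2·19=38, U→C 2·25=50, V→C 6·11=66, W→C 8·12=96. Service cost 720.
{A}: service cost 884
{B}: service cost 998
Among all 4 size-1 choices, {C} is lowest.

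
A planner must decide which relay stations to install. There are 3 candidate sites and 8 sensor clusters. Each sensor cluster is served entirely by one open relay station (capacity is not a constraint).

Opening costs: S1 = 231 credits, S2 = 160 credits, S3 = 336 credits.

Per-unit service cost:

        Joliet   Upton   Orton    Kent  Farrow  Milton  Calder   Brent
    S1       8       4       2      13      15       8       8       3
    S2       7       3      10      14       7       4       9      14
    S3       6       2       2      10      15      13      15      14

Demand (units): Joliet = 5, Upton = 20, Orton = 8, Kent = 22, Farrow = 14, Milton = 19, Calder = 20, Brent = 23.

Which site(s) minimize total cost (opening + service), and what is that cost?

For any fixed open set, each sensor cluster goes to its cheapest open site; total = fixed + service.
{S1, S2}: Joliet→S2 7·5=35, Upton→S2 3·20=60, Orton→S1 2·8=16, Kent→S1 13·22=286, Farrow→S2 7·14=98, Milton→S2 4·19=76, Calder→S1 8·20=160, Brent→S1 3·23=69. Service 800; fixed 391; total 1191.
{S1}: service 1013 + fixed 231 = 1244
{S2}: service 1159 + fixed 160 = 1319
{S1, S2, S3}: Joliet→S3 6·5=30, Upton→S3 2·20=40, Orton→S1 2·8=16, Kent→S3 10·22=220, Farrow→S2 7·14=98, Milton→S2 4·19=76, Calder→S1 8·20=160, Brent→S1 3·23=69. Service 709; fixed 727; total 1436.
No other subset beats 1191.

Open S1 and S2; minimum total cost 1191.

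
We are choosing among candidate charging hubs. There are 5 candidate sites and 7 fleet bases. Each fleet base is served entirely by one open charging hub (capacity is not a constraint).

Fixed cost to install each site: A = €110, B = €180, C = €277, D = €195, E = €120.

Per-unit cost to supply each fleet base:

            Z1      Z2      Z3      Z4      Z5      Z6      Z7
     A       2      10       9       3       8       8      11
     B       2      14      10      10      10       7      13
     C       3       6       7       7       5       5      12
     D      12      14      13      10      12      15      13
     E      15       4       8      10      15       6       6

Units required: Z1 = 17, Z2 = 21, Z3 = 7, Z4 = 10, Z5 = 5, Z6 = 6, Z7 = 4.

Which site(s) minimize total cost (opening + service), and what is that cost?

For any fixed open set, each fleet base goes to its cheapest open site; total = fixed + service.
{A, E}: Z1→A 2·17=34, Z2→E 4·21=84, Z3→E 8·7=56, Z4→A 3·10=30, Z5→A 8·5=40, Z6→E 6·6=36, Z7→E 6·4=24. Service 304; fixed 230; total 534.
{A}: Z1→A 2·17=34, Z2→A 10·21=210, Z3→A 9·7=63, Z4→A 3·10=30, Z5→A 8·5=40, Z6→A 8·6=48, Z7→A 11·4=44. Service 469; fixed 110; total 579.
{C}: service 399 + fixed 277 = 676
{A, B, C, D, E}: service 276 + fixed 882 = 1158
No other subset beats 534.

Open A and E; minimum total cost 534.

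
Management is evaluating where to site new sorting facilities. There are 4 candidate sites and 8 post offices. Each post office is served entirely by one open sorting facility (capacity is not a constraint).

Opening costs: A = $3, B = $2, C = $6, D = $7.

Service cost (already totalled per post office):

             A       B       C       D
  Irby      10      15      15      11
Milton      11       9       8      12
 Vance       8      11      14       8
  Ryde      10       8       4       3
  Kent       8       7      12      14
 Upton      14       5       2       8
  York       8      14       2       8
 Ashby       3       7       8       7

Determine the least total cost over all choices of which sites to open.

Minimum total cost: 54

For any fixed open set, each post office goes to its cheapest open site; total = fixed + service.
{A, C}: Irby→A 10, Milton→C 8, Vance→A 8, Ryde→C 4, Kent→A 8, Upton→C 2, York→C 2, Ashby→A 3. Service 45; fixed 9; total 54.
{A, B, C}: Irby→A 10, Milton→C 8, Vance→A 8, Ryde→C 4, Kent→B 7, Upton→C 2, York→C 2, Ashby→A 3. Service 44; fixed 11; total 55.
{A, C, D}: service 44 + fixed 16 = 60
{A, B, C, D}: Irby→A 10, Milton→C 8, Vance→A 8, Ryde→D 3, Kent→B 7, Upton→C 2, York→C 2, Ashby→A 3. Service 43; fixed 18; total 61.
No other subset beats 54.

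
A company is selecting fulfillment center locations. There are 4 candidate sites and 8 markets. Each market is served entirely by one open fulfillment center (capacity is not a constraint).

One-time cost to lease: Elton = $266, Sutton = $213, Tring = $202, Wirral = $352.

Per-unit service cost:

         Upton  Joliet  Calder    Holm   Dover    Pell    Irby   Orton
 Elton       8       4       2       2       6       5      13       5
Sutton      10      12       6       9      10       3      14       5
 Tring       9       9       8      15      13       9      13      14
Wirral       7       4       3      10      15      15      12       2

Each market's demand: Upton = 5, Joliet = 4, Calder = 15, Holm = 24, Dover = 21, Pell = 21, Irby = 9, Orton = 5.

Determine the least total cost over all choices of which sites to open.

Minimum total cost: 773

For any fixed open set, each market goes to its cheapest open site; total = fixed + service.
{Elton}: Upton→Elton 8·5=40, Joliet→Elton 4·4=16, Calder→Elton 2·15=30, Holm→Elton 2·24=48, Dover→Elton 6·21=126, Pell→Elton 5·21=105, Irby→Elton 13·9=117, Orton→Elton 5·5=25. Service 507; fixed 266; total 773.
{Elton, Sutton}: service 465 + fixed 479 = 944
{Elton, Tring}: service 507 + fixed 468 = 975
{Elton, Sutton, Tring, Wirral}: service 436 + fixed 1033 = 1469
No other subset beats 773.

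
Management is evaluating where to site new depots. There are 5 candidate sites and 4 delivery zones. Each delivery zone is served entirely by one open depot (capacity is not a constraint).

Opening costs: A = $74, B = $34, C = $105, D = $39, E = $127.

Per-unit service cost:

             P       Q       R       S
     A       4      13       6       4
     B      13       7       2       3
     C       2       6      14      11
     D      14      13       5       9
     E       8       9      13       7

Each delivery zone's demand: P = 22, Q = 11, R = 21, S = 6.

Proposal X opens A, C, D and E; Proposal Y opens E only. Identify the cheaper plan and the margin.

Proposal X is cheaper by 133.

Proposal X: {A, C, D, E}: P→C 2·22=44, Q→C 6·11=66, R→D 5·21=105, S→A 4·6=24. Service 239; fixed 345; total 584.
Proposal Y: {E}: P→E 8·22=176, Q→E 9·11=99, R→E 13·21=273, S→E 7·6=42. Service 590; fixed 127; total 717.
Difference: |584 − 717| = 133.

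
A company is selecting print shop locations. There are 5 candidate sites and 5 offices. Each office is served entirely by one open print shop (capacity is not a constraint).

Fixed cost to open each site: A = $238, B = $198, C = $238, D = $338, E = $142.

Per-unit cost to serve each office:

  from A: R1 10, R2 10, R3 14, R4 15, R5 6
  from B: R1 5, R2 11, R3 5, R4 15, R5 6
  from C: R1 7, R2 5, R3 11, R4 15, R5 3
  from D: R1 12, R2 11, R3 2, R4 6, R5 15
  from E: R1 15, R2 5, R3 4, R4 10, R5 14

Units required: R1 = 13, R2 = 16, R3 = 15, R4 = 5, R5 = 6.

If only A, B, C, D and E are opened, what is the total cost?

Each office is assigned to its cheapest site among the open ones.
{A, B, C, D, E}: R1→B 5·13=65, R2→C 5·16=80, R3→D 2·15=30, R4→D 6·5=30, R5→C 3·6=18. Service 223; fixed 1154; total 1377.

Total cost: 1377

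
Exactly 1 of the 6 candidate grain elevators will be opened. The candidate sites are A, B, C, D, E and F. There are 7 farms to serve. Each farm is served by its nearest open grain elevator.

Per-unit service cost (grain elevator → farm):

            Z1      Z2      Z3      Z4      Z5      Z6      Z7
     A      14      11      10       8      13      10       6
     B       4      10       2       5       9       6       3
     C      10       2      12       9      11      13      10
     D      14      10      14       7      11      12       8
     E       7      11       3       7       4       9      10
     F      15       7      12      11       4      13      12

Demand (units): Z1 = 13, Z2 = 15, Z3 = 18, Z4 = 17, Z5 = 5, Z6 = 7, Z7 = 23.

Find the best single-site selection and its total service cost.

With exactly 1 open, each farm uses its cheapest among the chosen.
{B}: Z1→B 4·13=52, Z2→B 10·15=150, Z3→B 2·18=36, Z4→B 5·17=85, Z5→B 9·5=45, Z6→B 6·7=42, Z7→B 3·23=69. Service cost 479.
{E}: service cost 742
{C}: service cost 905
Among all 6 size-1 choices, {B} is lowest.

Choose B only; total service cost 479.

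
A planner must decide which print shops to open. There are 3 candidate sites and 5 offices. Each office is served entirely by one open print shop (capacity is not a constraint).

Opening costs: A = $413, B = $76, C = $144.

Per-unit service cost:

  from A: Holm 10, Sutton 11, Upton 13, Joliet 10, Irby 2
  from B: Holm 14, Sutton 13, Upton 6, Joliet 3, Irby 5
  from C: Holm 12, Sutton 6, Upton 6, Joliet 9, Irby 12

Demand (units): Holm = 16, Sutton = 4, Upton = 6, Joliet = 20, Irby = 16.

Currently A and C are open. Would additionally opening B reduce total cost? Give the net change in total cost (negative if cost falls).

Yes — net change −44 (cost falls by 44).

Current service cost with {A, C}: 432.
Adding B: each office re-picks its cheapest; new service cost 312, saving 120.
Extra fixed cost: 76. Net change = 76 − 120 = -44.
(Totals: 989 → 945.)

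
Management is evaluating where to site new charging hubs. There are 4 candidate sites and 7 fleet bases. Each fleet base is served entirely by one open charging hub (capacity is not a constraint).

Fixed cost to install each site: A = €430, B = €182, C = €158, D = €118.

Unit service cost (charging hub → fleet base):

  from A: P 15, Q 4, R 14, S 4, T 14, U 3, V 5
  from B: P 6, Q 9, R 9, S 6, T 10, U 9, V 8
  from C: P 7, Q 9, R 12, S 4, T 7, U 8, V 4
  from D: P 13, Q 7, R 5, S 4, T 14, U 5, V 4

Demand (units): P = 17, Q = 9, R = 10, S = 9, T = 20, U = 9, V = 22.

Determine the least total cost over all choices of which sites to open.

Minimum total cost: 814

For any fixed open set, each fleet base goes to its cheapest open site; total = fixed + service.
{C}: P→C 7·17=119, Q→C 9·9=81, R→C 12·10=120, S→C 4·9=36, T→C 7·20=140, U→C 8·9=72, V→C 4·22=88. Service 656; fixed 158; total 814.
{C, D}: service 541 + fixed 276 = 817
{B, D}: P→B 6·17=102, Q→D 7·9=63, R→D 5·10=50, S→D 4·9=36, T→B 10·20=200, U→D 5·9=45, V→D 4·22=88. Service 584; fixed 300; total 884.
{A, B, C, D}: service 479 + fixed 888 = 1367
No other subset beats 814.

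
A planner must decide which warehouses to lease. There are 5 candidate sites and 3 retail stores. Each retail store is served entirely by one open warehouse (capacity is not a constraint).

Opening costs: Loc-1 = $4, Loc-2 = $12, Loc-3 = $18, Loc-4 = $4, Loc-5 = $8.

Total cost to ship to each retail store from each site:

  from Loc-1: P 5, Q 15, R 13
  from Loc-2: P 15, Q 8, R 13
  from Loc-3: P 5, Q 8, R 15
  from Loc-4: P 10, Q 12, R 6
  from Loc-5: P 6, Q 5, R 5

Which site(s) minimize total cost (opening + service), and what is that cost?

Open Loc-5 only; minimum total cost 24.

For any fixed open set, each retail store goes to its cheapest open site; total = fixed + service.
{Loc-5}: P→Loc-5 6, Q→Loc-5 5, R→Loc-5 5. Service 16; fixed 8; total 24.
{Loc-1, Loc-5}: P→Loc-1 5, Q→Loc-5 5, R→Loc-5 5. Service 15; fixed 12; total 27.
{Loc-4, Loc-5}: P→Loc-5 6, Q→Loc-5 5, R→Loc-5 5. Service 16; fixed 12; total 28.
{Loc-1, Loc-2, Loc-3, Loc-4, Loc-5}: P→Loc-1 5, Q→Loc-5 5, R→Loc-5 5. Service 15; fixed 46; total 61.
No other subset beats 24.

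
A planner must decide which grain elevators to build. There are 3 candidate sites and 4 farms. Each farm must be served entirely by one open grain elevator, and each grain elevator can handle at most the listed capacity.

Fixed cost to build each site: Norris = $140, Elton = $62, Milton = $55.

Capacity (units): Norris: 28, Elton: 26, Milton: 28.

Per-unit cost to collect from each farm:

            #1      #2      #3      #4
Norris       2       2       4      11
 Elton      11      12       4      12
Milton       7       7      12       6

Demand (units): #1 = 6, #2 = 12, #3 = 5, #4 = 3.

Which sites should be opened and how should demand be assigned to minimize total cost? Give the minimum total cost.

Minimum total cost: 229

Open {Norris}: #1→Norris 2·6=12, #2→Norris 2·12=24, #3→Norris 4·5=20, #4→Norris 11·3=33.
Loads: Norris carries 26/28. Service 89; fixed 140; total 229.
Next best feasible plan costs 259.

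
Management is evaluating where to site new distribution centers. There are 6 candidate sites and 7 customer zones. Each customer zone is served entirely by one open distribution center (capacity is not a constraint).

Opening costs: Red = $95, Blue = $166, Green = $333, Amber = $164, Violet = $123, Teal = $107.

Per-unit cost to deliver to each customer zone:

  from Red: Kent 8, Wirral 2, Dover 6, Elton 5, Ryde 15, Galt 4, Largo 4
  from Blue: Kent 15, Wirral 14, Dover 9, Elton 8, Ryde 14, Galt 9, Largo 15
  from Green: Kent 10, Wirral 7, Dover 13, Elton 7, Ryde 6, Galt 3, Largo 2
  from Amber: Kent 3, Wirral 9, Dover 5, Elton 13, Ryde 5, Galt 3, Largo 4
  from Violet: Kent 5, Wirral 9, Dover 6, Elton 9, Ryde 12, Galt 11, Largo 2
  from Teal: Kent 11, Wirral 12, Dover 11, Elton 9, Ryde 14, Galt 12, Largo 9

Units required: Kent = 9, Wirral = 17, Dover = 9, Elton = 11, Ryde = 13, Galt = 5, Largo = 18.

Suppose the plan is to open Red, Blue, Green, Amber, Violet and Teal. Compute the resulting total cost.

Each customer zone is assigned to its cheapest site among the open ones.
{Red, Blue, Green, Amber, Violet, Teal}: Kent→Amber 3·9=27, Wirral→Red 2·17=34, Dover→Amber 5·9=45, Elton→Red 5·11=55, Ryde→Amber 5·13=65, Galt→Green 3·5=15, Largo→Green 2·18=36. Service 277; fixed 988; total 1265.

Total cost: 1265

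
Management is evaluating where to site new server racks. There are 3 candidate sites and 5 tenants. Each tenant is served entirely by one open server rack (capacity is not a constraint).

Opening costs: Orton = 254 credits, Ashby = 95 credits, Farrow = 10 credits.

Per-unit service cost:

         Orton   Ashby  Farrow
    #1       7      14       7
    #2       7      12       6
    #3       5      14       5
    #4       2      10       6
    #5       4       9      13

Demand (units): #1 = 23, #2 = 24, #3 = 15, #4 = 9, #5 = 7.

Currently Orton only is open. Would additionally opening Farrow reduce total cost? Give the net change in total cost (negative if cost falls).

Current service cost with {Orton}: 450.
Adding Farrow: each tenant re-picks its cheapest; new service cost 426, saving 24.
Extra fixed cost: 10. Net change = 10 − 24 = -14.
(Totals: 704 → 690.)

Yes — net change −14 (cost falls by 14).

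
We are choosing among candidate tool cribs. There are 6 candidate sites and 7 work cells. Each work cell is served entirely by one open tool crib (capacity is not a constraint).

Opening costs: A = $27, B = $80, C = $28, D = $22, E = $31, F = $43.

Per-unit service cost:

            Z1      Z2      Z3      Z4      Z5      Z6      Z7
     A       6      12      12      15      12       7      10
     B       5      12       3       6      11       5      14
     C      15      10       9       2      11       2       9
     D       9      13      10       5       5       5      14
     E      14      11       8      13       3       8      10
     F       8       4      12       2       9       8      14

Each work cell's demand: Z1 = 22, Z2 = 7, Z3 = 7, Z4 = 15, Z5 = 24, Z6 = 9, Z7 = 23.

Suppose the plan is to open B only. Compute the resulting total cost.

Each work cell is assigned to its cheapest site among the open ones.
{B}: Z1→B 5·22=110, Z2→B 12·7=84, Z3→B 3·7=21, Z4→B 6·15=90, Z5→B 11·24=264, Z6→B 5·9=45, Z7→B 14·23=322. Service 936; fixed 80; total 1016.

Total cost: 1016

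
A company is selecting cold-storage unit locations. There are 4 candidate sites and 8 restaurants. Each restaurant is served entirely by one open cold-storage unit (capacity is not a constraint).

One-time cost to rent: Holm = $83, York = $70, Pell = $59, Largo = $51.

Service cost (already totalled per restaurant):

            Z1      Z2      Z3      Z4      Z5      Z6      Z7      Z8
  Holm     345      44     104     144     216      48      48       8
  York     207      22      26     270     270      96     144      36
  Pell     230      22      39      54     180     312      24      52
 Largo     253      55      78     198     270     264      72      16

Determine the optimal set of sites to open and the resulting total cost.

For any fixed open set, each restaurant goes to its cheapest open site; total = fixed + service.
{Holm, Pell}: Z1→Pell 230, Z2→Pell 22, Z3→Pell 39, Z4→Pell 54, Z5→Pell 180, Z6→Holm 48, Z7→Pell 24, Z8→Holm 8. Service 605; fixed 142; total 747.
{York, Pell}: service 645 + fixed 129 = 774
{Holm, York, Pell}: Z1→York 207, Z2→York 22, Z3→York 26, Z4→Pell 54, Z5→Pell 180, Z6→Holm 48, Z7→Pell 24, Z8→Holm 8. Service 569; fixed 212; total 781.
{Holm, York, Pell, Largo}: service 569 + fixed 263 = 832
No other subset beats 747.

Open Holm and Pell; minimum total cost 747.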